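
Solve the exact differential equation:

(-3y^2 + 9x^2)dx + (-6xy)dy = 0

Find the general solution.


Check exactness: ∂M/∂y = -6y and ∂N/∂x = -6y; equal, so the equation is exact.
Integrate M with respect to x (treating y as constant): ∫M dx = -3xy^2 + 3x^3 + h(y).
Differentiate w.r.t. y and set equal to N: all terms match, so h'(y) = 0 and h is a constant absorbed into C.
General solution: -3xy^2 + 3x^3 = C.


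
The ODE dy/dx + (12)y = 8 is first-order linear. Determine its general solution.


P(x) = 12, Q(x) = 8; integrating factor μ = e^(12x).
(μ y)' = 8e^(12x) ⇒ μ y = (2/3)e^(12x) + C.
Divide by μ: y = 2/3 + Ce^(-12x).


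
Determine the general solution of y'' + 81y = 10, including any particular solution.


Homogeneous part: r² + 81 = 0 ⇒ r = ±9i, so y_h = C₁cos(9x) + C₂sin(9x).
Try constant y_p = A; plug in: 81A = 10 ⇒ A = 10/81.
General solution: y = C₁cos(9x) + C₂sin(9x) + 10/81.


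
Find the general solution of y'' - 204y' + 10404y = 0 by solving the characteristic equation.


Characteristic equation: r² - 204r + 10404 = 0, i.e. (r - 102)² = 0.
Repeated root r = 102; include an x factor for the second linearly independent solution.
General solution: y = (C₁ + C₂x)e^(102x).


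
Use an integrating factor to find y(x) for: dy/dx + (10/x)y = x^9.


P(x) = 10/x ⇒ μ = x^10.
(x^10 y)' = x^10·x^9 = x^19.
Integrate: x^10 y = x^20/(20) + C.
Solve for y: y = (1/20)x^10 + C/x^10.


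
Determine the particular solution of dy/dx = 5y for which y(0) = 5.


General solution of y' = 5y is y = Ce^(5x).
Apply y(0) = 5: C = 5.
Particular solution: y = 5e^(5x).


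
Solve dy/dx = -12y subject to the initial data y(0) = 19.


General solution of y' = -12y is y = Ce^(-12x).
Apply y(0) = 19: C = 19.
Particular solution: y = 19e^(-12x).


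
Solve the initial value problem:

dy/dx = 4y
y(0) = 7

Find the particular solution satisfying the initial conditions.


General solution of y' = 4y is y = Ce^(4x).
Apply y(0) = 7: C = 7.
Particular solution: y = 7e^(4x).


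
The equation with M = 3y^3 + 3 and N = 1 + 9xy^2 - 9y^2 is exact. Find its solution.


Check exactness: ∂M/∂y = 9y^2 and ∂N/∂x = 9y^2; equal, so the equation is exact.
Integrate M with respect to x (treating y as constant): ∫M dx = 3xy^3 + 3x + h(y).
Differentiate w.r.t. y and set equal to N: the x-dependent terms already match, leaving h'(y) = 1 - 9y^2. Integrate: h(y) = y - 3y^3.
So F(x,y) = y + 3xy^3 - 3y^3 + 3x.
General solution: y + 3xy^3 - 3y^3 + 3x = C.


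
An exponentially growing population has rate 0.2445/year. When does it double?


Exponential growth: P(t) = P₀ e^(0.2445t). Set P(t)/P₀ = 2: e^(0.2445t) = 2.
Solve: t = ln(2)/0.2445 ≈ 2.83 years.


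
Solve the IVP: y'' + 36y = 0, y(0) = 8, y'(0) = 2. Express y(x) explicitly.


Characteristic roots of r² + 36 = 0 are ±6i, so y = C₁cos(6x) + C₂sin(6x).
Apply y(0) = 8: C₁ = 8. Differentiate and apply y'(0) = 2: 6·C₂ = 2, so C₂ = 1/3.
Particular solution: y = 8cos(6x) + (1/3)sin(6x).


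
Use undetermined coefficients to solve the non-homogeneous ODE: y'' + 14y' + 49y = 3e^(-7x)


Characteristic polynomial (r + 7)² = 0; repeated root r = -7.
y_h = (C₁ + C₂x)e^(-7x). Forcing matches the repeated root (resonance), so try y_p = Ax² e^(-7x).
Substitute and solve for A: 2A = 3, so A = 3/2.
General solution: y = (C₁ + C₂x + (3/2)x²)e^(-7x).


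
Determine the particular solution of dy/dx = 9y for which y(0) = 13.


General solution of y' = 9y is y = Ce^(9x).
Apply y(0) = 13: C = 13.
Particular solution: y = 13e^(9x).


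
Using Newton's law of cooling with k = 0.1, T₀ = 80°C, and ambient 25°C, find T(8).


Newton's law: dT/dt = -k(T - T_a) has solution T(t) = T_a + (T₀ - T_a)e^(-kt).
Plug in T_a = 25, T₀ = 80, k = 0.1, t = 8: T(8) = 25 + (55)e^(-0.80) ≈ 49.7°C.


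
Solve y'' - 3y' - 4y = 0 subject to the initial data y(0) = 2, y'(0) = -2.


Characteristic roots of r² - 3r - 4 = 0 are 4, -1.
General solution y = c₁ e^(4x) + c₂ e^(-x).
Apply y(0) = 2: c₁ + c₂ = 2. Apply y'(0) = -2: 4 c₁ - 1 c₂ = -2.
Solve: c₁ = 0, c₂ = 2.
Particular solution: y = 0e^(4x) + 2e^(-x).


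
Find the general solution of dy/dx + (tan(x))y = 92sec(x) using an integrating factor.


P(x) = tan(x) ⇒ μ = e^(∫tan(x)dx) = sec(x).
(sec(x) y)' = 92sec²(x) ⇒ sec(x) y = 92tan(x) + C.
Multiply by cos(x): y = 92sin(x) + C·cos(x).


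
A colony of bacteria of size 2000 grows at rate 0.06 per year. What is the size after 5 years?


The ODE dP/dt = 0.06P has solution P(t) = P(0)e^(0.06t).
Substitute P(0) = 2000 and t = 5: P(5) = 2000 e^(0.30) ≈ 2700.


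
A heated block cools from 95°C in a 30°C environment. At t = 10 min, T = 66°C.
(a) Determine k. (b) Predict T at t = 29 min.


Newton's law: T(t) = T_a + (T₀ - T_a)e^(-kt).
(a) Use T(10) = 66: (66 - 30)/(95 - 30) = e^(-k·10), so k = -ln(0.554)/10 ≈ 0.0591.
(b) Apply k to t = 29: T(29) = 30 + (65)e^(-1.714) ≈ 41.7°C.


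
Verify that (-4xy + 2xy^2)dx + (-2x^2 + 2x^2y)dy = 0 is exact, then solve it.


Check exactness: ∂M/∂y = -4x + 4xy and ∂N/∂x = -4x + 4xy; equal, so the equation is exact.
Integrate M with respect to x (treating y as constant): ∫M dx = -2x^2y + x^2y^2 + h(y).
Differentiate w.r.t. y and set equal to N: all terms match, so h'(y) = 0 and h is a constant absorbed into C.
General solution: -2x^2y + x^2y^2 = C.


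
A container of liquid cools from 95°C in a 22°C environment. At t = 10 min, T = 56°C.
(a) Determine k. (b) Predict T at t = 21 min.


Newton's law: T(t) = T_a + (T₀ - T_a)e^(-kt).
(a) Use T(10) = 56: (56 - 22)/(95 - 22) = e^(-k·10), so k = -ln(0.466)/10 ≈ 0.0764.
(b) Apply k to t = 21: T(21) = 22 + (73)e^(-1.605) ≈ 36.7°C.


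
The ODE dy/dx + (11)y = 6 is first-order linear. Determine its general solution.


P(x) = 11, Q(x) = 6; integrating factor μ = e^(11x).
(μ y)' = 6e^(11x) ⇒ μ y = (6/11)e^(11x) + C.
Divide by μ: y = 6/11 + Ce^(-11x).


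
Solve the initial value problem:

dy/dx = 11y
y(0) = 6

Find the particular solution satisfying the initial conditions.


General solution of y' = 11y is y = Ce^(11x).
Apply y(0) = 6: C = 6.
Particular solution: y = 6e^(11x).


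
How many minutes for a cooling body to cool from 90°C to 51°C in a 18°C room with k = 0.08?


From T(t) = T_a + (T₀ - T_a)e^(-kt), set T(t) = 51:
(51 - 18) / (90 - 18) = e^(-0.08t), so t = -ln(0.458)/0.08 ≈ 9.8 minutes.


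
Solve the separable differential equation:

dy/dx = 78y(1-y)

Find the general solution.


Separate: dy/[y(1-y)] = 78 dx.
Partial fractions: 1/[y(1-y)] = 1/y + 1/(1-y).
Integrate: ln|y/(1-y)| = 78x + C₀.
Solve for y: y = 1/(1 + Ce^(-78x)).


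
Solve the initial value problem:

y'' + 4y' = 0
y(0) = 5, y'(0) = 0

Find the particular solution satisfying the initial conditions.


Characteristic roots of r² + 4r = 0 are -4, 0.
General solution y = c₁ e^(-4x) + c₂.
Apply y(0) = 5: c₁ + c₂ = 5. Apply y'(0) = 0: -4 c₁ + 0 c₂ = 0.
Solve: c₁ = 0, c₂ = 5.
Particular solution: y = 0e^(-4x) + 5.


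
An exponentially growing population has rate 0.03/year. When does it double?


Exponential growth: P(t) = P₀ e^(0.03t). Set P(t)/P₀ = 2: e^(0.03t) = 2.
Solve: t = ln(2)/0.03 ≈ 23.10 years.


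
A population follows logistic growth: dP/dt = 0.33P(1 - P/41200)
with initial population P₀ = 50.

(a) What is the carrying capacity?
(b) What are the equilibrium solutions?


Logistic ODE dP/dt = 0.33P(1 - P/41200) has equilibria where dP/dt = 0, i.e. P = 0 or P = 41200.
The coefficient (1 - P/K) = 0 when P = K, identifying K = 41200 as the carrying capacity.
(a) K = 41200; (b) equilibria P = 0 and P = 41200.


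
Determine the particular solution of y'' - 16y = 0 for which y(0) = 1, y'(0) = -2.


Characteristic roots of r² - 16 = 0 are -4, 4.
General solution y = c₁ e^(-4x) + c₂ e^(4x).
Apply y(0) = 1: c₁ + c₂ = 1. Apply y'(0) = -2: -4 c₁ + 4 c₂ = -2.
Solve: c₁ = 3/4, c₂ = 1/4.
Particular solution: y = (3/4)e^(-4x) + (1/4)e^(4x).


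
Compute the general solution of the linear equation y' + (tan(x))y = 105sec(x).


P(x) = tan(x) ⇒ μ = e^(∫tan(x)dx) = sec(x).
(sec(x) y)' = 105sec²(x) ⇒ sec(x) y = 105tan(x) + C.
Multiply by cos(x): y = 105sin(x) + C·cos(x).


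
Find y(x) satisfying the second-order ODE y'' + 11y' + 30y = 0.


Characteristic equation: r² + 11r + 30 = 0.
Factor: (r + 5)(r + 6) = 0 ⇒ r = -5, -6 (distinct real).
General solution: y = C₁e^(-5x) + C₂e^(-6x).


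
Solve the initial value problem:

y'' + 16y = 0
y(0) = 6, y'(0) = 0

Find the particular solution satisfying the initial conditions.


Characteristic roots of r² + 16 = 0 are ±4i, so y = C₁cos(4x) + C₂sin(4x).
Apply y(0) = 6: C₁ = 6. Differentiate and apply y'(0) = 0: 4·C₂ = 0, so C₂ = 0.
Particular solution: y = 6cos(4x).


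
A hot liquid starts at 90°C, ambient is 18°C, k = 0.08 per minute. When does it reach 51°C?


From T(t) = T_a + (T₀ - T_a)e^(-kt), set T(t) = 51:
(51 - 18) / (90 - 18) = e^(-0.08t), so t = -ln(0.458)/0.08 ≈ 9.8 minutes.


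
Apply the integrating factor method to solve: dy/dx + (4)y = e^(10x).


P(x) = 4 ⇒ μ = e^(4x).
(μ y)' = e^(14x) ⇒ μ y = e^(14x)/14 + C.
Divide by μ: y = (1/14)e^(10x) + Ce^(-4x).


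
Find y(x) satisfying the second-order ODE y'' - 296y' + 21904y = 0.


Characteristic equation: r² - 296r + 21904 = 0, i.e. (r - 148)² = 0.
Repeated root r = 148; include an x factor for the second linearly independent solution.
General solution: y = (C₁ + C₂x)e^(148x).


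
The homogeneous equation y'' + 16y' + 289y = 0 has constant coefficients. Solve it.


Characteristic equation: r² + 16r + 289 = 0.
Discriminant is negative; roots r = -8 ± 15i (complex conjugate pair).
General solution uses e^(α x)(C₁ cos(β x) + C₂ sin(β x)): y = e^(-8x)(C₁cos(15x) + C₂sin(15x)).


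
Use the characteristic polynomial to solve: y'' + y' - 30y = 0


Characteristic equation: r² + r - 30 = 0.
Factor: (r + 6)(r - 5) = 0 ⇒ r = -6, 5 (distinct real).
General solution: y = C₁e^(-6x) + C₂e^(5x).


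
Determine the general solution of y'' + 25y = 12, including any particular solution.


Homogeneous part: r² + 25 = 0 ⇒ r = ±5i, so y_h = C₁cos(5x) + C₂sin(5x).
Try constant y_p = A; plug in: 25A = 12 ⇒ A = 12/25.
General solution: y = C₁cos(5x) + C₂sin(5x) + 12/25.


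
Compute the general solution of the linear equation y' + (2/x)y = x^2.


P(x) = 2/x ⇒ μ = x^2.
(x^2 y)' = x^4 ⇒ x^2 y = x^5/(5) + C.
Solve for y: y = (1/5)x^3 + C/x^2.


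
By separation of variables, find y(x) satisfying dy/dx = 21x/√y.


Separate: √y dy = 21x dx.
Integrate: (2/3)y^(3/2) = (21/2)x² + C.


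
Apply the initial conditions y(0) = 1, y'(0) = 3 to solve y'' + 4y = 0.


Characteristic roots of r² + 4 = 0 are ±2i, so y = C₁cos(2x) + C₂sin(2x).
Apply y(0) = 1: C₁ = 1. Differentiate and apply y'(0) = 3: 2·C₂ = 3, so C₂ = 3/2.
Particular solution: y = cos(2x) + (3/2)sin(2x).


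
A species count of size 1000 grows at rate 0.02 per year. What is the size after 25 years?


The ODE dP/dt = 0.02P has solution P(t) = P(0)e^(0.02t).
Substitute P(0) = 1000 and t = 25: P(25) = 1000 e^(0.50) ≈ 1649.


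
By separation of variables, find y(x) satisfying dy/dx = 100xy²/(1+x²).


Separate: dy/y² = 100x/(1+x²) dx.
Integrate LHS: ∫ dy/y² = -1/y.
Integrate RHS via u = 1+x²: 50ln(1+x²) + C.
Result: -1/y = 50ln(1+x²) + C.


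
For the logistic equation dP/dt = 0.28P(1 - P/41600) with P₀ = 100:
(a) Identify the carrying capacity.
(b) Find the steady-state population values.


Logistic ODE dP/dt = 0.28P(1 - P/41600) has equilibria where dP/dt = 0, i.e. P = 0 or P = 41600.
The coefficient (1 - P/K) = 0 when P = K, identifying K = 41600 as the carrying capacity.
(a) K = 41600; (b) equilibria P = 0 and P = 41600.


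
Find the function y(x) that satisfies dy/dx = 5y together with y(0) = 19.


General solution of y' = 5y is y = Ce^(5x).
Apply y(0) = 19: C = 19.
Particular solution: y = 19e^(5x).


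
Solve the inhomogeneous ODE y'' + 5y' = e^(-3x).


Characteristic roots of r² + 5r = 0 are 0, -5.
y_h = C₁ + C₂e^(-5x).
Forcing exponent -3 is not a characteristic root; try y_p = Ae^(-3x).
Substitute: A·(9 + (5)·-3 + (0)) = A·-6 = 1, so A = -1/6.
General solution: y = C₁ + C₂e^(-5x) - (1/6)e^(-3x).


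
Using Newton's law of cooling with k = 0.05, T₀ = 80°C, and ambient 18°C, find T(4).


Newton's law: dT/dt = -k(T - T_a) has solution T(t) = T_a + (T₀ - T_a)e^(-kt).
Plug in T_a = 18, T₀ = 80, k = 0.05, t = 4: T(4) = 18 + (62)e^(-0.20) ≈ 68.8°C.


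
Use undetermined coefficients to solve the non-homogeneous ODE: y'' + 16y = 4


Homogeneous part: r² + 16 = 0 ⇒ r = ±4i, so y_h = C₁cos(4x) + C₂sin(4x).
Try constant y_p = A; plug in: 16A = 4 ⇒ A = 1/4.
General solution: y = C₁cos(4x) + C₂sin(4x) + 1/4.


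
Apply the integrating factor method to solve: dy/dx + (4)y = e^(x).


P(x) = 4 ⇒ μ = e^(4x).
(μ y)' = e^(5x) ⇒ μ y = e^(5x)/5 + C.
Divide by μ: y = (1/5)e^(x) + Ce^(-4x).


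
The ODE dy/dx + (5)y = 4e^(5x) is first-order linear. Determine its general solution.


P(x) = 5 ⇒ μ = e^(5x).
(μ y)' = 4e^(10x) ⇒ μ y = (4/10)e^(10x) + C.
Divide by μ: y = (2/5)e^(5x) + Ce^(-5x).


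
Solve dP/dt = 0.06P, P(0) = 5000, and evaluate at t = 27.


The ODE dP/dt = 0.06P has solution P(t) = P(0)e^(0.06t).
Substitute P(0) = 5000 and t = 27: P(27) = 5000 e^(1.62) ≈ 25265.


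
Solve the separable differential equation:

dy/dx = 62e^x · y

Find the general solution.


Separate variables: dy/y = 62e^x dx.
Integrate: ln|y| = 62e^x + C₀.
Exponentiate: y = Ce^(62e^x).


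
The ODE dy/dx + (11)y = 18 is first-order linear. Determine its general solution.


P(x) = 11, Q(x) = 18; integrating factor μ = e^(11x).
(μ y)' = 18e^(11x) ⇒ μ y = (18/11)e^(11x) + C.
Divide by μ: y = 18/11 + Ce^(-11x).


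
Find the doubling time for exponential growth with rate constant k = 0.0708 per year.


Exponential growth: P(t) = P₀ e^(0.0708t). Set P(t)/P₀ = 2: e^(0.0708t) = 2.
Solve: t = ln(2)/0.0708 ≈ 9.79 years.


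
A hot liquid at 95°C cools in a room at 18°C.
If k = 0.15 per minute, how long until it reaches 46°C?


From T(t) = T_a + (T₀ - T_a)e^(-kt), set T(t) = 46:
(46 - 18) / (95 - 18) = e^(-0.15t), so t = -ln(0.364)/0.15 ≈ 6.7 minutes.


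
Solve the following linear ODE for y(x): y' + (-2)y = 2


P(x) = -2 ⇒ μ = e^(-2x).
(μ y)' = 2e^(-2x) ⇒ μ y = -e^(-2x) + C.
Divide by μ: y = -1 + Ce^(2x).


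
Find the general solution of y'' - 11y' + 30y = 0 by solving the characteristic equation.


Characteristic equation: r² - 11r + 30 = 0.
Factor: (r - 6)(r - 5) = 0 ⇒ r = 6, 5 (distinct real).
General solution: y = C₁e^(6x) + C₂e^(5x).


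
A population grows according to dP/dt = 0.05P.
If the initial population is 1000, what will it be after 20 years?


The ODE dP/dt = 0.05P has solution P(t) = P(0)e^(0.05t).
Substitute P(0) = 1000 and t = 20: P(20) = 1000 e^(1.00) ≈ 2718.


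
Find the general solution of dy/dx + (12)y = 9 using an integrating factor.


P(x) = 12, Q(x) = 9; integrating factor μ = e^(12x).
(μ y)' = 9e^(12x) ⇒ μ y = (3/4)e^(12x) + C.
Divide by μ: y = 3/4 + Ce^(-12x).


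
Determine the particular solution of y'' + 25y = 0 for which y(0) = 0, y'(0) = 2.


Characteristic roots of r² + 25 = 0 are ±5i, so y = C₁cos(5x) + C₂sin(5x).
Apply y(0) = 0: C₁ = 0. Differentiate and apply y'(0) = 2: 5·C₂ = 2, so C₂ = 2/5.
Particular solution: y = (2/5)sin(5x).


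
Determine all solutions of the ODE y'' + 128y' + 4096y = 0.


Characteristic equation: r² + 128r + 4096 = 0, i.e. (r + 64)² = 0.
Repeated root r = -64; include an x factor for the second linearly independent solution.
General solution: y = (C₁ + C₂x)e^(-64x).


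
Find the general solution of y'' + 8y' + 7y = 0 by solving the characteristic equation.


Characteristic equation: r² + 8r + 7 = 0.
Factor: (r + 1)(r + 7) = 0 ⇒ r = -1, -7 (distinct real).
General solution: y = C₁e^(-x) + C₂e^(-7x).


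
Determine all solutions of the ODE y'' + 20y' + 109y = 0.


Characteristic equation: r² + 20r + 109 = 0.
Discriminant is negative; roots r = -10 ± 3i (complex conjugate pair).
General solution uses e^(α x)(C₁ cos(β x) + C₂ sin(β x)): y = e^(-10x)(C₁cos(3x) + C₂sin(3x)).


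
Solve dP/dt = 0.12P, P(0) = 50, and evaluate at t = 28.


The ODE dP/dt = 0.12P has solution P(t) = P(0)e^(0.12t).
Substitute P(0) = 50 and t = 28: P(28) = 50 e^(3.36) ≈ 1439.


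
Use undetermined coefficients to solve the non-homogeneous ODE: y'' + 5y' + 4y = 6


Characteristic roots of r² + 5r + 4 = 0 are -1, -4.
y_h = C₁e^(-x) + C₂e^(-4x).
Constant forcing; try y_p = A. Then 4A = 6 ⇒ A = 3/2.
General solution: y = C₁e^(-x) + C₂e^(-4x) + 3/2.


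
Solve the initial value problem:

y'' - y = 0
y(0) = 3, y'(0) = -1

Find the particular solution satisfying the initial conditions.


Characteristic roots of r² - 1 = 0 are 1, -1.
General solution y = c₁ e^(x) + c₂ e^(-x).
Apply y(0) = 3: c₁ + c₂ = 3. Apply y'(0) = -1: 1 c₁ - 1 c₂ = -1.
Solve: c₁ = 1, c₂ = 2.
Particular solution: y = e^(x) + 2e^(-x).


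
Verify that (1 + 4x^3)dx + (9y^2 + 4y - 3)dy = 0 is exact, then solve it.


Check exactness: ∂M/∂y = 0 and ∂N/∂x = 0; equal, so the equation is exact.
Integrate M with respect to x (treating y as constant): ∫M dx = x + x^4 + h(y).
Differentiate w.r.t. y and set equal to N: the x-dependent terms already match, leaving h'(y) = 9y^2 + 4y - 3. Integrate: h(y) = 3y^3 + 2y^2 - 3y.
So F(x,y) = x + 3y^3 + x^4 + 2y^2 - 3y.
General solution: x + 3y^3 + x^4 + 2y^2 - 3y = C.


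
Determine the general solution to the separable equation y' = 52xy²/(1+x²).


Separate: dy/y² = 52x/(1+x²) dx.
Integrate LHS: ∫ dy/y² = -1/y.
Integrate RHS via u = 1+x²: 26ln(1+x²) + C.
Result: -1/y = 26ln(1+x²) + C.


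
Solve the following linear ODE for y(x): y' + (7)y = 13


P(x) = 7, Q(x) = 13; integrating factor μ = e^(7x).
(μ y)' = 13e^(7x) ⇒ μ y = (13/7)e^(7x) + C.
Divide by μ: y = 13/7 + Ce^(-7x).


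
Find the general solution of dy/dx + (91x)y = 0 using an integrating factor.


P(x) = 91x ⇒ μ = e^((91/2)x²).
Q(x) = 0 so μ y is constant: y = Ce^(-(91/2)x²).


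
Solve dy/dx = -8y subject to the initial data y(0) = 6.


General solution of y' = -8y is y = Ce^(-8x).
Apply y(0) = 6: C = 6.
Particular solution: y = 6e^(-8x).


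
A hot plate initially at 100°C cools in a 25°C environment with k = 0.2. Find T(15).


Newton's law: dT/dt = -k(T - T_a) has solution T(t) = T_a + (T₀ - T_a)e^(-kt).
Plug in T_a = 25, T₀ = 100, k = 0.2, t = 15: T(15) = 25 + (75)e^(-3.00) ≈ 28.7°C.


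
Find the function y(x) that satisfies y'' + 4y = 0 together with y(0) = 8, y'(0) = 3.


Characteristic roots of r² + 4 = 0 are ±2i, so y = C₁cos(2x) + C₂sin(2x).
Apply y(0) = 8: C₁ = 8. Differentiate and apply y'(0) = 3: 2·C₂ = 3, so C₂ = 3/2.
Particular solution: y = 8cos(2x) + (3/2)sin(2x).


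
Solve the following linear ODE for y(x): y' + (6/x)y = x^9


P(x) = 6/x ⇒ μ = x^6.
(x^6 y)' = x^6·x^9 = x^15.
Integrate: x^6 y = x^16/(16) + C.
Solve for y: y = (1/16)x^10 + C/x^6.


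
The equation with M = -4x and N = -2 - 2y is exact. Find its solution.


Check exactness: ∂M/∂y = 0 and ∂N/∂x = 0; equal, so the equation is exact.
Integrate M with respect to x (treating y as constant): ∫M dx = -2x^2 + h(y).
Differentiate w.r.t. y and set equal to N: the x-dependent terms already match, leaving h'(y) = -2 - 2y. Integrate: h(y) = -2y - y^2.
So F(x,y) = -2y - 2x^2 - y^2.
General solution: -2y - 2x^2 - y^2 = C.


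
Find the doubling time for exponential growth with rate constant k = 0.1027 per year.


Exponential growth: P(t) = P₀ e^(0.1027t). Set P(t)/P₀ = 2: e^(0.1027t) = 2.
Solve: t = ln(2)/0.1027 ≈ 6.75 years.


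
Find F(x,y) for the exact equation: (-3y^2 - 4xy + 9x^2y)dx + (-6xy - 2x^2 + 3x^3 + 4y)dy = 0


Check exactness: ∂M/∂y = -6y - 4x + 9x^2 and ∂N/∂x = -6y - 4x + 9x^2; equal, so the equation is exact.
Integrate M with respect to x (treating y as constant): ∫M dx = -3xy^2 - 2x^2y + 3x^3y + h(y).
Differentiate w.r.t. y and set equal to N: the x-dependent terms already match, leaving h'(y) = 4y. Integrate: h(y) = 2y^2.
So F(x,y) = -3xy^2 - 2x^2y + 3x^3y + 2y^2.
General solution: -3xy^2 - 2x^2y + 3x^3y + 2y^2 = C.


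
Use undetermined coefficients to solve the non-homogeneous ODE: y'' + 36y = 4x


Homogeneous: r² + 36 = 0 ⇒ r = ±6i, y_h = C₁cos(6x) + C₂sin(6x).
Polynomial forcing; try y_p = Ax + B. Then y_p'' + 36 y_p = 36(Ax + B) = 4x, so B = 0 and A = 1/9.
General solution: y = C₁cos(6x) + C₂sin(6x) + (1/9)x.


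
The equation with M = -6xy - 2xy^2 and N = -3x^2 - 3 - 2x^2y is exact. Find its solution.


Check exactness: ∂M/∂y = -6x - 4xy and ∂N/∂x = -6x - 4xy; equal, so the equation is exact.
Integrate M with respect to x (treating y as constant): ∫M dx = -3x^2y - x^2y^2 + h(y).
Differentiate w.r.t. y and set equal to N: the x-dependent terms already match, leaving h'(y) = -3. Integrate: h(y) = -3y.
So F(x,y) = -3x^2y - 3y - x^2y^2.
General solution: -3x^2y - 3y - x^2y^2 = C.


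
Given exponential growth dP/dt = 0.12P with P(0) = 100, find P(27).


The ODE dP/dt = 0.12P has solution P(t) = P(0)e^(0.12t).
Substitute P(0) = 100 and t = 27: P(27) = 100 e^(3.24) ≈ 2553.


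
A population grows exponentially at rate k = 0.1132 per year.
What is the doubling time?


Exponential growth: P(t) = P₀ e^(0.1132t). Set P(t)/P₀ = 2: e^(0.1132t) = 2.
Solve: t = ln(2)/0.1132 ≈ 6.12 years.


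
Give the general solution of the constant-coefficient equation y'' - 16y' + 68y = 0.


Characteristic equation: r² - 16r + 68 = 0.
Discriminant is negative; roots r = 8 ± 2i (complex conjugate pair).
General solution uses e^(α x)(C₁ cos(β x) + C₂ sin(β x)): y = e^(8x)(C₁cos(2x) + C₂sin(2x)).


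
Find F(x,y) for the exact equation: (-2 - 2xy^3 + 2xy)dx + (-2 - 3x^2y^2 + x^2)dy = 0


Check exactness: ∂M/∂y = -6xy^2 + 2x and ∂N/∂x = -6xy^2 + 2x; equal, so the equation is exact.
Integrate M with respect to x (treating y as constant): ∫M dx = -2x - x^2y^3 + x^2y + h(y).
Differentiate w.r.t. y and set equal to N: the x-dependent terms already match, leaving h'(y) = -2. Integrate: h(y) = -2y.
So F(x,y) = -2y - 2x - x^2y^3 + x^2y.
General solution: -2y - 2x - x^2y^3 + x^2y = C.


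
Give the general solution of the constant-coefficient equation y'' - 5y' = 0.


Characteristic equation: r² - 5r = 0.
Factor: (r - 5)(r - 0) = 0 ⇒ r = 5, 0 (distinct real).
General solution: y = C₁e^(5x) + C₂.


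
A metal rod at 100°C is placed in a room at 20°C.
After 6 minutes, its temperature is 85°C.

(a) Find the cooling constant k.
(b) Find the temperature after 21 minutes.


Newton's law: T(t) = T_a + (T₀ - T_a)e^(-kt).
(a) Use T(6) = 85: (85 - 20)/(100 - 20) = e^(-k·6), so k = -ln(0.812)/6 ≈ 0.0346.
(b) Apply k to t = 21: T(21) = 20 + (80)e^(-0.727) ≈ 58.7°C.


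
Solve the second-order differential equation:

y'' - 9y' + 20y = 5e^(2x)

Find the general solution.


Characteristic roots of r² - 9r + 20 = 0 are 5, 4.
y_h = C₁e^(5x) + C₂e^(4x).
Forcing exponent 2 is not a characteristic root; try y_p = Ae^(2x).
Substitute: A·(4 + (-9)·2 + (20)) = A·6 = 5, so A = 5/6.
General solution: y = C₁e^(5x) + C₂e^(4x) + (5/6)e^(2x).


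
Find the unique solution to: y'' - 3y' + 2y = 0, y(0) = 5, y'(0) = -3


Characteristic roots of r² - 3r + 2 = 0 are 2, 1.
General solution y = c₁ e^(2x) + c₂ e^(x).
Apply y(0) = 5: c₁ + c₂ = 5. Apply y'(0) = -3: 2 c₁ + 1 c₂ = -3.
Solve: c₁ = -8, c₂ = 13.
Particular solution: y = -8e^(2x) + 13e^(x).


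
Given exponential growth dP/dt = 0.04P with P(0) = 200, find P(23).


The ODE dP/dt = 0.04P has solution P(t) = P(0)e^(0.04t).
Substitute P(0) = 200 and t = 23: P(23) = 200 e^(0.92) ≈ 502.


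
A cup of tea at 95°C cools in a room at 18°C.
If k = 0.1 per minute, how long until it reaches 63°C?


From T(t) = T_a + (T₀ - T_a)e^(-kt), set T(t) = 63:
(63 - 18) / (95 - 18) = e^(-0.1t), so t = -ln(0.584)/0.1 ≈ 5.4 minutes.


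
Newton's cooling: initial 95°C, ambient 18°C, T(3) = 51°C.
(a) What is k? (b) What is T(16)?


Newton's law: T(t) = T_a + (T₀ - T_a)e^(-kt).
(a) Use T(3) = 51: (51 - 18)/(95 - 18) = e^(-k·3), so k = -ln(0.429)/3 ≈ 0.2824.
(b) Apply k to t = 16: T(16) = 18 + (77)e^(-4.519) ≈ 18.8°C.


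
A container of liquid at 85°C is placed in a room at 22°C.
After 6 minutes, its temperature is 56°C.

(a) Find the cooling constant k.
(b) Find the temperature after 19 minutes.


Newton's law: T(t) = T_a + (T₀ - T_a)e^(-kt).
(a) Use T(6) = 56: (56 - 22)/(85 - 22) = e^(-k·6), so k = -ln(0.540)/6 ≈ 0.1028.
(b) Apply k to t = 19: T(19) = 22 + (63)e^(-1.953) ≈ 30.9°C.


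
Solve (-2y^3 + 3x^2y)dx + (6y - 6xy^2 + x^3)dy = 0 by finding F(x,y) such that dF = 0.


Check exactness: ∂M/∂y = -6y^2 + 3x^2 and ∂N/∂x = -6y^2 + 3x^2; equal, so the equation is exact.
Integrate M with respect to x (treating y as constant): ∫M dx = -2xy^3 + x^3y + h(y).
Differentiate w.r.t. y and set equal to N: the x-dependent terms already match, leaving h'(y) = 6y. Integrate: h(y) = 3y^2.
So F(x,y) = 3y^2 - 2xy^3 + x^3y.
General solution: 3y^2 - 2xy^3 + x^3y = C.


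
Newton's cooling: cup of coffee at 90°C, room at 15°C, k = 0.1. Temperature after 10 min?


Newton's law: dT/dt = -k(T - T_a) has solution T(t) = T_a + (T₀ - T_a)e^(-kt).
Plug in T_a = 15, T₀ = 90, k = 0.1, t = 10: T(10) = 15 + (75)e^(-1.00) ≈ 42.6°C.


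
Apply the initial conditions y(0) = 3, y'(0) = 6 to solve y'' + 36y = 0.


Characteristic roots of r² + 36 = 0 are ±6i, so y = C₁cos(6x) + C₂sin(6x).
Apply y(0) = 3: C₁ = 3. Differentiate and apply y'(0) = 6: 6·C₂ = 6, so C₂ = 1.
Particular solution: y = 3cos(6x) + sin(6x).


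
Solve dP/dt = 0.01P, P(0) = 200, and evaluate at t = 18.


The ODE dP/dt = 0.01P has solution P(t) = P(0)e^(0.01t).
Substitute P(0) = 200 and t = 18: P(18) = 200 e^(0.18) ≈ 239.


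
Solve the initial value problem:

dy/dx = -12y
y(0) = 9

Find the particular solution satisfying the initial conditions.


General solution of y' = -12y is y = Ce^(-12x).
Apply y(0) = 9: C = 9.
Particular solution: y = 9e^(-12x).


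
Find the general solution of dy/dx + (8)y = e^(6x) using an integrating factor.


P(x) = 8 ⇒ μ = e^(8x).
(μ y)' = e^(14x) ⇒ μ y = e^(14x)/14 + C.
Divide by μ: y = (1/14)e^(6x) + Ce^(-8x).


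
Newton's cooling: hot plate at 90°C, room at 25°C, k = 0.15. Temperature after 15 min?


Newton's law: dT/dt = -k(T - T_a) has solution T(t) = T_a + (T₀ - T_a)e^(-kt).
Plug in T_a = 25, T₀ = 90, k = 0.15, t = 15: T(15) = 25 + (65)e^(-2.25) ≈ 31.9°C.


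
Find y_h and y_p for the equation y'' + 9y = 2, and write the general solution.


Homogeneous part: r² + 9 = 0 ⇒ r = ±3i, so y_h = C₁cos(3x) + C₂sin(3x).
Try constant y_p = A; plug in: 9A = 2 ⇒ A = 2/9.
General solution: y = C₁cos(3x) + C₂sin(3x) + 2/9.


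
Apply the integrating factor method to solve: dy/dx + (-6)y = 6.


P(x) = -6 ⇒ μ = e^(-6x).
(μ y)' = 6e^(-6x) ⇒ μ y = -e^(-6x) + C.
Divide by μ: y = -1 + Ce^(6x).


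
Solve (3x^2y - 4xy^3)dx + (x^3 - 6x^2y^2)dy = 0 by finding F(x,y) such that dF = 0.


Check exactness: ∂M/∂y = 3x^2 - 12xy^2 and ∂N/∂x = 3x^2 - 12xy^2; equal, so the equation is exact.
Integrate M with respect to x (treating y as constant): ∫M dx = x^3y - 2x^2y^3 + h(y).
Differentiate w.r.t. y and set equal to N: all terms match, so h'(y) = 0 and h is a constant absorbed into C.
General solution: x^3y - 2x^2y^3 = C.


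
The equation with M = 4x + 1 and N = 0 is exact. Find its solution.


Check exactness: ∂M/∂y = 0 and ∂N/∂x = 0; equal, so the equation is exact.
Integrate M with respect to x (treating y as constant): ∫M dx = 2x^2 + x + h(y).
Differentiate w.r.t. y and set equal to N: all terms match, so h'(y) = 0 and h is a constant absorbed into C.
General solution: 2x^2 + x = C.


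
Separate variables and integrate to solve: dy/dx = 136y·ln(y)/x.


Separate: dy/[y ln(y)] = 136 dx/x.
Substitute u = ln(y): du/u = 136 dx/x.
Integrate: ln|ln(y)| = 136ln|x| + C₀, hence ln(y) = C·x^136.


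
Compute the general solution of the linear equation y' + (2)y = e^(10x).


P(x) = 2 ⇒ μ = e^(2x).
(μ y)' = e^(12x) ⇒ μ y = e^(12x)/12 + C.
Divide by μ: y = (1/12)e^(10x) + Ce^(-2x).


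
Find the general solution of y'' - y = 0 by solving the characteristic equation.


Characteristic equation: r² - 1 = 0.
Factor: (r - 1)(r + 1) = 0 ⇒ r = 1, -1 (distinct real).
General solution: y = C₁e^(x) + C₂e^(-x).


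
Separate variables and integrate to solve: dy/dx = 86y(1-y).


Separate: dy/[y(1-y)] = 86 dx.
Partial fractions: 1/[y(1-y)] = 1/y + 1/(1-y).
Integrate: ln|y/(1-y)| = 86x + C₀.
Solve for y: y = 1/(1 + Ce^(-86x)).


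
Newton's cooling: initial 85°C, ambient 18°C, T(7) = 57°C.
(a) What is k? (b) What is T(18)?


Newton's law: T(t) = T_a + (T₀ - T_a)e^(-kt).
(a) Use T(7) = 57: (57 - 18)/(85 - 18) = e^(-k·7), so k = -ln(0.582)/7 ≈ 0.0773.
(b) Apply k to t = 18: T(18) = 18 + (67)e^(-1.391) ≈ 34.7°C.


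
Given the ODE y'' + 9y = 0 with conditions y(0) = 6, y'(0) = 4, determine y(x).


Characteristic roots of r² + 9 = 0 are ±3i, so y = C₁cos(3x) + C₂sin(3x).
Apply y(0) = 6: C₁ = 6. Differentiate and apply y'(0) = 4: 3·C₂ = 4, so C₂ = 4/3.
Particular solution: y = 6cos(3x) + (4/3)sin(3x).


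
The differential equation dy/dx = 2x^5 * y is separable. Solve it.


Separate variables: dy/y = 2x^5 dx.
Integrate: ln|y| = (1/3)x^6 + C₀.
Exponentiate: y = Ce^((1/3)x^6).


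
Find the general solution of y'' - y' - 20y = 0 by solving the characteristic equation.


Characteristic equation: r² - r - 20 = 0.
Factor: (r - 5)(r + 4) = 0 ⇒ r = 5, -4 (distinct real).
General solution: y = C₁e^(5x) + C₂e^(-4x).


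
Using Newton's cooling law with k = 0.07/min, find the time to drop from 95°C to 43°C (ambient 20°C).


From T(t) = T_a + (T₀ - T_a)e^(-kt), set T(t) = 43:
(43 - 20) / (95 - 20) = e^(-0.07t), so t = -ln(0.307)/0.07 ≈ 16.9 minutes.


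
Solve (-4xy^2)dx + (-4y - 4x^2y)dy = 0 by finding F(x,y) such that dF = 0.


Check exactness: ∂M/∂y = -8xy and ∂N/∂x = -8xy; equal, so the equation is exact.
Integrate M with respect to x (treating y as constant): ∫M dx = -2x^2y^2 + h(y).
Differentiate w.r.t. y and set equal to N: the x-dependent terms already match, leaving h'(y) = -4y. Integrate: h(y) = -2y^2.
So F(x,y) = -2y^2 - 2x^2y^2.
General solution: -2y^2 - 2x^2y^2 = C.


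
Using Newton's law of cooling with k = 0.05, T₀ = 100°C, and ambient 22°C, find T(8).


Newton's law: dT/dt = -k(T - T_a) has solution T(t) = T_a + (T₀ - T_a)e^(-kt).
Plug in T_a = 22, T₀ = 100, k = 0.05, t = 8: T(8) = 22 + (78)e^(-0.40) ≈ 74.3°C.


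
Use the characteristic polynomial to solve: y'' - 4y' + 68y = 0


Characteristic equation: r² - 4r + 68 = 0.
Discriminant is negative; roots r = 2 ± 8i (complex conjugate pair).
General solution uses e^(α x)(C₁ cos(β x) + C₂ sin(β x)): y = e^(2x)(C₁cos(8x) + C₂sin(8x)).


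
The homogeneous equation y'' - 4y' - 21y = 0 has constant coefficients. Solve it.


Characteristic equation: r² - 4r - 21 = 0.
Factor: (r + 3)(r - 7) = 0 ⇒ r = -3, 7 (distinct real).
General solution: y = C₁e^(-3x) + C₂e^(7x).


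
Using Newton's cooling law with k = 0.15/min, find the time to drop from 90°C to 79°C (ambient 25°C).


From T(t) = T_a + (T₀ - T_a)e^(-kt), set T(t) = 79:
(79 - 25) / (90 - 25) = e^(-0.15t), so t = -ln(0.831)/0.15 ≈ 1.2 minutes.


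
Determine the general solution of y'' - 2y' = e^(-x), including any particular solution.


Characteristic roots of r² - 2r = 0 are 2, 0.
y_h = C₁e^(2x) + C₂.
Forcing exponent -1 is not a characteristic root; try y_p = Ae^(-x).
Substitute: A·(1 + (-2)·-1 + (0)) = A·3 = 1, so A = 1/3.
General solution: y = C₁e^(2x) + C₂ + (1/3)e^(-x).


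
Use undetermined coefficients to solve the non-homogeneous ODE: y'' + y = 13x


Homogeneous: r² + 1 = 0 ⇒ r = ±1i, y_h = C₁cos(x) + C₂sin(x).
Polynomial forcing; try y_p = Ax + B. Then y_p'' + 1 y_p = 1(Ax + B) = 13x, so B = 0 and A = 13.
General solution: y = C₁cos(x) + C₂sin(x) + 13x.


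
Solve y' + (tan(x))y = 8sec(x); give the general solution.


P(x) = tan(x) ⇒ μ = e^(∫tan(x)dx) = sec(x).
(sec(x) y)' = 8sec²(x) ⇒ sec(x) y = 8tan(x) + C.
Multiply by cos(x): y = 8sin(x) + C·cos(x).


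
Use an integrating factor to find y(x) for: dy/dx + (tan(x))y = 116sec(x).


P(x) = tan(x) ⇒ μ = e^(∫tan(x)dx) = sec(x).
(sec(x) y)' = 116sec²(x) ⇒ sec(x) y = 116tan(x) + C.
Multiply by cos(x): y = 116sin(x) + C·cos(x).


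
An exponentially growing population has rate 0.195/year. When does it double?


Exponential growth: P(t) = P₀ e^(0.195t). Set P(t)/P₀ = 2: e^(0.195t) = 2.
Solve: t = ln(2)/0.195 ≈ 3.55 years.


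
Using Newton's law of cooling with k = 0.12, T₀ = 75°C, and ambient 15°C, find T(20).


Newton's law: dT/dt = -k(T - T_a) has solution T(t) = T_a + (T₀ - T_a)e^(-kt).
Plug in T_a = 15, T₀ = 75, k = 0.12, t = 20: T(20) = 15 + (60)e^(-2.40) ≈ 20.4°C.


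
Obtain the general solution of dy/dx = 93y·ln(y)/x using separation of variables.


Separate: dy/[y ln(y)] = 93 dx/x.
Substitute u = ln(y): du/u = 93 dx/x.
Integrate: ln|ln(y)| = 93ln|x| + C₀, hence ln(y) = C·x^93.


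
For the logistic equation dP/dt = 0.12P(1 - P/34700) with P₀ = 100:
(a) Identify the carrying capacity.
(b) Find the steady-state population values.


Logistic ODE dP/dt = 0.12P(1 - P/34700) has equilibria where dP/dt = 0, i.e. P = 0 or P = 34700.
The coefficient (1 - P/K) = 0 when P = K, identifying K = 34700 as the carrying capacity.
(a) K = 34700; (b) equilibria P = 0 and P = 34700.


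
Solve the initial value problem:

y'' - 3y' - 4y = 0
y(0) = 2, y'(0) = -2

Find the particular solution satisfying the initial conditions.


Characteristic roots of r² - 3r - 4 = 0 are -1, 4.
General solution y = c₁ e^(-x) + c₂ e^(4x).
Apply y(0) = 2: c₁ + c₂ = 2. Apply y'(0) = -2: -1 c₁ + 4 c₂ = -2.
Solve: c₁ = 2, c₂ = 0.
Particular solution: y = 2e^(-x) + 0e^(4x).


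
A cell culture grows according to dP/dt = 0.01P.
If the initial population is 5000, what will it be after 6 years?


The ODE dP/dt = 0.01P has solution P(t) = P(0)e^(0.01t).
Substitute P(0) = 5000 and t = 6: P(6) = 5000 e^(0.06) ≈ 5309.


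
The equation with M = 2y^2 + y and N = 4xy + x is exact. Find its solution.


Check exactness: ∂M/∂y = 4y + 1 and ∂N/∂x = 4y + 1; equal, so the equation is exact.
Integrate M with respect to x (treating y as constant): ∫M dx = 2xy^2 + xy + h(y).
Differentiate w.r.t. y and set equal to N: all terms match, so h'(y) = 0 and h is a constant absorbed into C.
General solution: 2xy^2 + xy = C.


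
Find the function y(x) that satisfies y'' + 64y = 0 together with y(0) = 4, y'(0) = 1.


Characteristic roots of r² + 64 = 0 are ±8i, so y = C₁cos(8x) + C₂sin(8x).
Apply y(0) = 4: C₁ = 4. Differentiate and apply y'(0) = 1: 8·C₂ = 1, so C₂ = 1/8.
Particular solution: y = 4cos(8x) + (1/8)sin(8x).


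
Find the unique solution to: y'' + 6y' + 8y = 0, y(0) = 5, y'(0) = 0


Characteristic roots of r² + 6r + 8 = 0 are -4, -2.
General solution y = c₁ e^(-4x) + c₂ e^(-2x).
Apply y(0) = 5: c₁ + c₂ = 5. Apply y'(0) = 0: -4 c₁ - 2 c₂ = 0.
Solve: c₁ = -5, c₂ = 10.
Particular solution: y = -5e^(-4x) + 10e^(-2x).


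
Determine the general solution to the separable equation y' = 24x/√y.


Separate: √y dy = 24x dx.
Integrate: (2/3)y^(3/2) = 12x² + C.


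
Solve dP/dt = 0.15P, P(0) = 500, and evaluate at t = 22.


The ODE dP/dt = 0.15P has solution P(t) = P(0)e^(0.15t).
Substitute P(0) = 500 and t = 22: P(22) = 500 e^(3.30) ≈ 13556.


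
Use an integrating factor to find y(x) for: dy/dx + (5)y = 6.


P(x) = 5, Q(x) = 6; integrating factor μ = e^(5x).
(μ y)' = 6e^(5x) ⇒ μ y = (6/5)e^(5x) + C.
Divide by μ: y = 6/5 + Ce^(-5x).


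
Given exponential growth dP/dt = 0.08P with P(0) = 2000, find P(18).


The ODE dP/dt = 0.08P has solution P(t) = P(0)e^(0.08t).
Substitute P(0) = 2000 and t = 18: P(18) = 2000 e^(1.44) ≈ 8441.


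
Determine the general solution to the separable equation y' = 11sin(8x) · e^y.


Separate: e^(-y) dy = 11sin(8x) dx.
Integrate: -e^(-y) = -(11/8)cos(8x) + C₀.
Rearrange: e^(-y) = (11/8)cos(8x) + C.


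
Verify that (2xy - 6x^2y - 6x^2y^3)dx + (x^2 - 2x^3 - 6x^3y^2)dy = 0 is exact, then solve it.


Check exactness: ∂M/∂y = 2x - 6x^2 - 18x^2y^2 and ∂N/∂x = 2x - 6x^2 - 18x^2y^2; equal, so the equation is exact.
Integrate M with respect to x (treating y as constant): ∫M dx = x^2y - 2x^3y - 2x^3y^3 + h(y).
Differentiate w.r.t. y and set equal to N: all terms match, so h'(y) = 0 and h is a constant absorbed into C.
General solution: x^2y - 2x^3y - 2x^3y^3 = C.


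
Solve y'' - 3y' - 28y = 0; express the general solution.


Characteristic equation: r² - 3r - 28 = 0.
Factor: (r - 7)(r + 4) = 0 ⇒ r = 7, -4 (distinct real).
General solution: y = C₁e^(7x) + C₂e^(-4x).


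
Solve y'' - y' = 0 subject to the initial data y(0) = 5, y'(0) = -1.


Characteristic roots of r² - r = 0 are 0, 1.
General solution y = c₁ + c₂ e^(x).
Apply y(0) = 5: c₁ + c₂ = 5. Apply y'(0) = -1: 0 c₁ + 1 c₂ = -1.
Solve: c₁ = 6, c₂ = -1.
Particular solution: y = 6 - e^(x).


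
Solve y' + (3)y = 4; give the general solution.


P(x) = 3, Q(x) = 4; integrating factor μ = e^(3x).
(μ y)' = 4e^(3x) ⇒ μ y = (4/3)e^(3x) + C.
Divide by μ: y = 4/3 + Ce^(-3x).


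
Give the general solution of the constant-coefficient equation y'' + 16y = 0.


Characteristic equation: r² + 16 = 0.
Discriminant is negative; roots r = 0 ± 4i (complex conjugate pair).
General solution uses e^(α x)(C₁ cos(β x) + C₂ sin(β x)): y = C₁cos(4x) + C₂sin(4x).


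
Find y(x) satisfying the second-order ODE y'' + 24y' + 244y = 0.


Characteristic equation: r² + 24r + 244 = 0.
Discriminant is negative; roots r = -12 ± 10i (complex conjugate pair).
General solution uses e^(α x)(C₁ cos(β x) + C₂ sin(β x)): y = e^(-12x)(C₁cos(10x) + C₂sin(10x)).


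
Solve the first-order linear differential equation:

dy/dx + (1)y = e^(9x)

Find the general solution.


P(x) = 1 ⇒ μ = e^(x).
(μ y)' = e^(10x) ⇒ μ y = e^(10x)/10 + C.
Divide by μ: y = (1/10)e^(9x) + Ce^(-x).


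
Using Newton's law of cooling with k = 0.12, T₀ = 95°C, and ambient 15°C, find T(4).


Newton's law: dT/dt = -k(T - T_a) has solution T(t) = T_a + (T₀ - T_a)e^(-kt).
Plug in T_a = 15, T₀ = 95, k = 0.12, t = 4: T(4) = 15 + (80)e^(-0.48) ≈ 64.5°C.


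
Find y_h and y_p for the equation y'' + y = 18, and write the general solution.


Homogeneous part: r² + 1 = 0 ⇒ r = ±1i, so y_h = C₁cos(x) + C₂sin(x).
Try constant y_p = A; plug in: 1A = 18 ⇒ A = 18.
General solution: y = C₁cos(x) + C₂sin(x) + 18.


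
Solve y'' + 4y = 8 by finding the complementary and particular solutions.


Homogeneous part: r² + 4 = 0 ⇒ r = ±2i, so y_h = C₁cos(2x) + C₂sin(2x).
Try constant y_p = A; plug in: 4A = 8 ⇒ A = 2.
General solution: y = C₁cos(2x) + C₂sin(2x) + 2.
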